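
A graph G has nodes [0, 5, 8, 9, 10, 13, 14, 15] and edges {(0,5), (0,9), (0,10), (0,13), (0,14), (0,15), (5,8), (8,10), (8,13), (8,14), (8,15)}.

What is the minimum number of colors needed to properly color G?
χ(G) = 2

Clique number ω(G) = 2 (lower bound: χ ≥ ω).
The graph is bipartite (no odd cycle), so 2 colors suffice: χ(G) = 2.
A valid 2-coloring: color 1: [0, 8]; color 2: [5, 9, 10, 13, 14, 15].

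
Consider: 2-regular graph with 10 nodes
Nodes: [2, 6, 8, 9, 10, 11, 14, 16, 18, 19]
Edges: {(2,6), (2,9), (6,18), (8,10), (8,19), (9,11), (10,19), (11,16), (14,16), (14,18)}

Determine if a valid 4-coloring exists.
A valid 4-coloring: color 1: [2, 8, 11, 14]; color 2: [9, 16, 18, 19]; color 3: [6, 10].
(χ(G) = 3 ≤ 4.)

Yes, G is 4-colorable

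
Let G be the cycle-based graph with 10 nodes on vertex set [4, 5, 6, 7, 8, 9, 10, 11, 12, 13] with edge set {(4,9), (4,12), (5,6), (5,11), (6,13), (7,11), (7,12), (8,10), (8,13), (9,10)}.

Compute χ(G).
χ(G) = 2

Clique number ω(G) = 2 (lower bound: χ ≥ ω).
The graph is bipartite (no odd cycle), so 2 colors suffice: χ(G) = 2.
A valid 2-coloring: color 1: [6, 8, 9, 11, 12]; color 2: [4, 5, 7, 10, 13].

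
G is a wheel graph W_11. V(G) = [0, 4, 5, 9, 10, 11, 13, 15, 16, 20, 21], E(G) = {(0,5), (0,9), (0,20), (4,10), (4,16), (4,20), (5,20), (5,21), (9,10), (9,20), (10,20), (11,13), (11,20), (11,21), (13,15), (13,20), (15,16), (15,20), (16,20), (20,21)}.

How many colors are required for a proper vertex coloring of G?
Clique number ω(G) = 3 (lower bound: χ ≥ ω).
The clique on [0, 9, 20] has size 3, forcing χ ≥ 3, and the coloring below uses 3 colors, so χ(G) = 3.
A valid 3-coloring: color 1: [20]; color 2: [4, 5, 9, 11, 15]; color 3: [0, 10, 13, 16, 21].

χ(G) = 3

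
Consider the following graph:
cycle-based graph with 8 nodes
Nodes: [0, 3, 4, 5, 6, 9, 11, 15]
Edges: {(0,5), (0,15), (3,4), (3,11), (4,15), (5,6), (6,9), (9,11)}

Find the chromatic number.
χ(G) = 2

Clique number ω(G) = 2 (lower bound: χ ≥ ω).
The graph is bipartite (no odd cycle), so 2 colors suffice: χ(G) = 2.
A valid 2-coloring: color 1: [3, 5, 9, 15]; color 2: [0, 4, 6, 11].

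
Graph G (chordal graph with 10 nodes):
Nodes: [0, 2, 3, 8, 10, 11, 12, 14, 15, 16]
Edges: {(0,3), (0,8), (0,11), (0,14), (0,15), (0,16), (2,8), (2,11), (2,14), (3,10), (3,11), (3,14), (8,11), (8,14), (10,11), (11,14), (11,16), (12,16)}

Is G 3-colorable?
No, G is not 3-colorable

The clique on vertices [0, 8, 11, 14] has size 4 > 3, so it alone needs 4 colors.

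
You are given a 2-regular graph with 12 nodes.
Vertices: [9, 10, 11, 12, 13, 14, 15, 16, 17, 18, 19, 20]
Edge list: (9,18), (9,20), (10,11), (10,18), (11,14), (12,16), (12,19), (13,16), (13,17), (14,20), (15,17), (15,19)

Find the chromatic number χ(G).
Clique number ω(G) = 2 (lower bound: χ ≥ ω).
The graph is bipartite (no odd cycle), so 2 colors suffice: χ(G) = 2.
A valid 2-coloring: color 1: [11, 16, 17, 18, 19, 20]; color 2: [9, 10, 12, 13, 14, 15].

χ(G) = 2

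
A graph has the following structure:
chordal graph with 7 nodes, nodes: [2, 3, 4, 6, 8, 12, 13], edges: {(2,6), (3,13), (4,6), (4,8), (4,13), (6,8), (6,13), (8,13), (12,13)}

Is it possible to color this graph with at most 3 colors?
No, G is not 3-colorable

The clique on vertices [4, 6, 8, 13] has size 4 > 3, so it alone needs 4 colors.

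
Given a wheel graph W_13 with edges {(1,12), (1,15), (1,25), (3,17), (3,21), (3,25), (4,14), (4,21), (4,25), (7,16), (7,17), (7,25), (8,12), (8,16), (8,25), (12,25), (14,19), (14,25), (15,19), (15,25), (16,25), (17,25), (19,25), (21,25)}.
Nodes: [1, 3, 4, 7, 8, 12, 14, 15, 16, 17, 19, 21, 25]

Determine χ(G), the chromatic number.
Clique number ω(G) = 3 (lower bound: χ ≥ ω).
The clique on [1, 12, 25] has size 3, forcing χ ≥ 3, and the coloring below uses 3 colors, so χ(G) = 3.
A valid 3-coloring: color 1: [25]; color 2: [12, 14, 15, 16, 17, 21]; color 3: [1, 3, 4, 7, 8, 19].

χ(G) = 3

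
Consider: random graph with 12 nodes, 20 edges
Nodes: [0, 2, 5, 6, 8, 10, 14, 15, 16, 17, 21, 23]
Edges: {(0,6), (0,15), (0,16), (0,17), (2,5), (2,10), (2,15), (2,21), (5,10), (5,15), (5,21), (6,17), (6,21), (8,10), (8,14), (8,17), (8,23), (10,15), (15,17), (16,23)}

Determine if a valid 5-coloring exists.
Yes, G is 5-colorable

A valid 5-coloring: color 1: [8, 15, 16, 21]; color 2: [2, 14, 17, 23]; color 3: [0, 10]; color 4: [5, 6].
(χ(G) = 4 ≤ 5.)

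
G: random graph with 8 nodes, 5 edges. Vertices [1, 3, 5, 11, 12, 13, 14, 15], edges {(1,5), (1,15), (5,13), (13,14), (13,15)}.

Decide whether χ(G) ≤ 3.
Yes, G is 3-colorable

A valid 3-coloring: color 1: [1, 3, 11, 12, 13]; color 2: [5, 14, 15].
(χ(G) = 2 ≤ 3.)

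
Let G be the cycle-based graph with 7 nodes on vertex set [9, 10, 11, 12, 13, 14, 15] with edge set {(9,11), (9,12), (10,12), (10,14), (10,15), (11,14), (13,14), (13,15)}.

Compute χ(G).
Clique number ω(G) = 2 (lower bound: χ ≥ ω).
Odd cycle [9, 12, 10, 14, 11] needs 3 colors (χ ≥ 3).
The coloring below uses 3 colors, so χ(G) = 3.
A valid 3-coloring: color 1: [12, 14, 15]; color 2: [9, 10, 13]; color 3: [11].

χ(G) = 3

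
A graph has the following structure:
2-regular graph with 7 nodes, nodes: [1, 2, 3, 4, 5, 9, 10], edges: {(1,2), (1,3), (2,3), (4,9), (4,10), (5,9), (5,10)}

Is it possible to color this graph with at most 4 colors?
A valid 4-coloring: color 1: [2, 9, 10]; color 2: [3, 4, 5]; color 3: [1].
(χ(G) = 3 ≤ 4.)

Yes, G is 4-colorable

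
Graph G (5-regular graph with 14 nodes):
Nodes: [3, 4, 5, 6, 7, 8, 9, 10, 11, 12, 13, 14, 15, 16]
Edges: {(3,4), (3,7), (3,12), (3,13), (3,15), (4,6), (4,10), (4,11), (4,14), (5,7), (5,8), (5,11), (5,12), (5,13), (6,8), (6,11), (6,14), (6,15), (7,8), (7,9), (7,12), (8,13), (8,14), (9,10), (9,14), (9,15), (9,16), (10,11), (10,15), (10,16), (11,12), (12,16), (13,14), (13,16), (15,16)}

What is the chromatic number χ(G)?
χ(G) = 4

Clique number ω(G) = 4 (lower bound: χ ≥ ω).
The clique on [9, 10, 15, 16] has size 4, forcing χ ≥ 4, and the coloring below uses 4 colors, so χ(G) = 4.
A valid 4-coloring: color 1: [3, 5, 14, 16]; color 2: [7, 11, 13, 15]; color 3: [4, 8, 9, 12]; color 4: [6, 10].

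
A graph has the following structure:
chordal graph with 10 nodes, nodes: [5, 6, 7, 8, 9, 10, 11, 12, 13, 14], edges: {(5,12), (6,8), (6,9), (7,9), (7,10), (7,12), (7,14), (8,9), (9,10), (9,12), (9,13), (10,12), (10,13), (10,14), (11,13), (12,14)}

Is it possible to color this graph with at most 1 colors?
The clique on vertices [7, 9, 10, 12] has size 4 > 1, so it alone needs 4 colors.

No, G is not 1-colorable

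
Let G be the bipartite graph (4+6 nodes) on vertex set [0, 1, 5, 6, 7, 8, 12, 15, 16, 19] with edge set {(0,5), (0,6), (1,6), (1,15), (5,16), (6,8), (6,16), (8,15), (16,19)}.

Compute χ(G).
χ(G) = 2

Clique number ω(G) = 2 (lower bound: χ ≥ ω).
The graph is bipartite (no odd cycle), so 2 colors suffice: χ(G) = 2.
A valid 2-coloring: color 1: [5, 6, 7, 12, 15, 19]; color 2: [0, 1, 8, 16].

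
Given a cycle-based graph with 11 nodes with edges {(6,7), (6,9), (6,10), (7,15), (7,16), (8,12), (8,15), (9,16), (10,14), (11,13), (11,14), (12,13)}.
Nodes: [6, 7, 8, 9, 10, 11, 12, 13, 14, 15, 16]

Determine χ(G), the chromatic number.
Clique number ω(G) = 2 (lower bound: χ ≥ ω).
Odd cycle [8, 12, 13, 11, 14, 10, 6, 7, 15] needs 3 colors (χ ≥ 3).
The coloring below uses 3 colors, so χ(G) = 3.
A valid 3-coloring: color 1: [7, 8, 9, 13, 14]; color 2: [6, 11, 12, 15, 16]; color 3: [10].

χ(G) = 3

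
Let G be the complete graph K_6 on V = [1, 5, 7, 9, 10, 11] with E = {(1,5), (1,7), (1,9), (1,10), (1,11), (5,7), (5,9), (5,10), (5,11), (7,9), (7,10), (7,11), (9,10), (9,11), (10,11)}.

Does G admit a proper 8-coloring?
Yes, G is 8-colorable

A valid 8-coloring: color 1: [9]; color 2: [7]; color 3: [10]; color 4: [5]; color 5: [11]; color 6: [1].
(χ(G) = 6 ≤ 8.)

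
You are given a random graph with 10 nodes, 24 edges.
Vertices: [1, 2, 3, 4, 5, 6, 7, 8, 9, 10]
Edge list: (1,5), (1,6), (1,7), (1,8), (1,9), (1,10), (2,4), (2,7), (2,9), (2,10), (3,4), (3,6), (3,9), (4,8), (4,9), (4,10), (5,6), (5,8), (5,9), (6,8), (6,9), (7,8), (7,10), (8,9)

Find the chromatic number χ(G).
Clique number ω(G) = 5 (lower bound: χ ≥ ω).
The clique on [1, 5, 6, 8, 9] has size 5, forcing χ ≥ 5, and the coloring below uses 5 colors, so χ(G) = 5.
A valid 5-coloring: color 1: [7, 9]; color 2: [1, 4]; color 3: [3, 8, 10]; color 4: [2, 6]; color 5: [5].

χ(G) = 5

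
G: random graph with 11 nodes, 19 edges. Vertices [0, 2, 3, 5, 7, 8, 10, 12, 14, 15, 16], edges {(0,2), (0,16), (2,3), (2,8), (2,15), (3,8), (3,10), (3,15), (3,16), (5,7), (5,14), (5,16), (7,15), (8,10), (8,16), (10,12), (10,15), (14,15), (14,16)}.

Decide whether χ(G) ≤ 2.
The clique on vertices [3, 8, 16] has size 3 > 2, so it alone needs 3 colors.

No, G is not 2-colorable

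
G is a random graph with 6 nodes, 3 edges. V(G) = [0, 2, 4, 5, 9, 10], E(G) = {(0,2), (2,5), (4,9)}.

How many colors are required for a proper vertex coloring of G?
Clique number ω(G) = 2 (lower bound: χ ≥ ω).
The graph is bipartite (no odd cycle), so 2 colors suffice: χ(G) = 2.
A valid 2-coloring: color 1: [2, 4, 10]; color 2: [0, 5, 9].

χ(G) = 2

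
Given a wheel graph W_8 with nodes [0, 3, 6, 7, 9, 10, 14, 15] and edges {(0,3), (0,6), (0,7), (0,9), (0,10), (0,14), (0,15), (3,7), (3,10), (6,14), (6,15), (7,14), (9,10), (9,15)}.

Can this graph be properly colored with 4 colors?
A valid 4-coloring: color 1: [0]; color 2: [10, 14, 15]; color 3: [3, 6, 9]; color 4: [7].
(χ(G) = 4 ≤ 4.)

Yes, G is 4-colorable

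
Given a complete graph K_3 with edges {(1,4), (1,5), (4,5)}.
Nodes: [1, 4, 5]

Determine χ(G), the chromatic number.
Clique number ω(G) = 3 (lower bound: χ ≥ ω).
The clique on [1, 4, 5] has size 3, forcing χ ≥ 3, and the coloring below uses 3 colors, so χ(G) = 3.
A valid 3-coloring: color 1: [1]; color 2: [4]; color 3: [5].

χ(G) = 3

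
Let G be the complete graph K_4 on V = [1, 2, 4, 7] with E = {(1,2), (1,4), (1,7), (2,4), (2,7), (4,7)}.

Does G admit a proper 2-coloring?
The clique on vertices [1, 2, 4, 7] has size 4 > 2, so it alone needs 4 colors.

No, G is not 2-colorable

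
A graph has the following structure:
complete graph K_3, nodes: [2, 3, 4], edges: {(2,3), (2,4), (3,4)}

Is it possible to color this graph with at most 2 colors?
The clique on vertices [2, 3, 4] has size 3 > 2, so it alone needs 3 colors.

No, G is not 2-colorable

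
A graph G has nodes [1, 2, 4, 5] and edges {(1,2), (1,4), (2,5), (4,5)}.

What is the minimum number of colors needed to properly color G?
χ(G) = 2

Clique number ω(G) = 2 (lower bound: χ ≥ ω).
The graph is bipartite (no odd cycle), so 2 colors suffice: χ(G) = 2.
A valid 2-coloring: color 1: [1, 5]; color 2: [2, 4].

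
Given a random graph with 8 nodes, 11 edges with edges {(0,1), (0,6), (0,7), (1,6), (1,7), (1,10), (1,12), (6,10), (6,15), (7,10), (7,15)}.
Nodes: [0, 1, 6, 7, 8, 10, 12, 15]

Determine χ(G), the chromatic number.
Clique number ω(G) = 3 (lower bound: χ ≥ ω).
The clique on [0, 1, 6] has size 3, forcing χ ≥ 3, and the coloring below uses 3 colors, so χ(G) = 3.
A valid 3-coloring: color 1: [1, 8, 15]; color 2: [6, 7, 12]; color 3: [0, 10].

χ(G) = 3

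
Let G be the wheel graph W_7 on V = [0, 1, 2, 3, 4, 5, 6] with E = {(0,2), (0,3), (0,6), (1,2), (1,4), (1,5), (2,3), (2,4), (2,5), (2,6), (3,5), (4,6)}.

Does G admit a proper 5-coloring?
A valid 5-coloring: color 1: [2]; color 2: [0, 4, 5]; color 3: [1, 3, 6].
(χ(G) = 3 ≤ 5.)

Yes, G is 5-colorable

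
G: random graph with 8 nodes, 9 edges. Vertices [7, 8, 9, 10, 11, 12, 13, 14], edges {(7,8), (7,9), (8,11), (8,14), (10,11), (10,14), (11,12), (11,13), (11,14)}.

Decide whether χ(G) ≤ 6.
Yes, G is 6-colorable

A valid 6-coloring: color 1: [7, 11]; color 2: [8, 9, 10, 12, 13]; color 3: [14].
(χ(G) = 3 ≤ 6.)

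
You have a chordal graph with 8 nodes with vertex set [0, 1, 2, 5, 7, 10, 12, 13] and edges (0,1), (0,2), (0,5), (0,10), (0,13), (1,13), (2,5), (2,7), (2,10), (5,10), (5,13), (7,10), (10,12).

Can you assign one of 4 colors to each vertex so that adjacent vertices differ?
A valid 4-coloring: color 1: [10, 13]; color 2: [0, 7, 12]; color 3: [1, 5]; color 4: [2].
(χ(G) = 4 ≤ 4.)

Yes, G is 4-colorable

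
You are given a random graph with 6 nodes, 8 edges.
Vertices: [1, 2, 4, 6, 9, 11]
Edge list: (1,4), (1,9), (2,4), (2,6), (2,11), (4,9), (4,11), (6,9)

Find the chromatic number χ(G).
χ(G) = 3

Clique number ω(G) = 3 (lower bound: χ ≥ ω).
The clique on [1, 4, 9] has size 3, forcing χ ≥ 3, and the coloring below uses 3 colors, so χ(G) = 3.
A valid 3-coloring: color 1: [4, 6]; color 2: [2, 9]; color 3: [1, 11].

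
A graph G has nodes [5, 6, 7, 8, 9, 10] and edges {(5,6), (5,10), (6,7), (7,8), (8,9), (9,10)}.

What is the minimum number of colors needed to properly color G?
Clique number ω(G) = 2 (lower bound: χ ≥ ω).
The graph is bipartite (no odd cycle), so 2 colors suffice: χ(G) = 2.
A valid 2-coloring: color 1: [6, 8, 10]; color 2: [5, 7, 9].

χ(G) = 2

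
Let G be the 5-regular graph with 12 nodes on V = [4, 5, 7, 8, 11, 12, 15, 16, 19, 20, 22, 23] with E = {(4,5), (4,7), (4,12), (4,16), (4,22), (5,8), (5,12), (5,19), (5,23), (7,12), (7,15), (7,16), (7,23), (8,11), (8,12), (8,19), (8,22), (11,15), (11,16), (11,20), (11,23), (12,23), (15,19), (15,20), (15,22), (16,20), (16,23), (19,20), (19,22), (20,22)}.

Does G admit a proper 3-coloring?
No, G is not 3-colorable

The clique on vertices [15, 19, 20, 22] has size 4 > 3, so it alone needs 4 colors.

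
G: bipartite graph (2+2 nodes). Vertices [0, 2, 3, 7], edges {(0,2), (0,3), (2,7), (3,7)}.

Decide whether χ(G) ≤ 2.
Yes, G is 2-colorable

A valid 2-coloring: color 1: [0, 7]; color 2: [2, 3].
(χ(G) = 2 ≤ 2.)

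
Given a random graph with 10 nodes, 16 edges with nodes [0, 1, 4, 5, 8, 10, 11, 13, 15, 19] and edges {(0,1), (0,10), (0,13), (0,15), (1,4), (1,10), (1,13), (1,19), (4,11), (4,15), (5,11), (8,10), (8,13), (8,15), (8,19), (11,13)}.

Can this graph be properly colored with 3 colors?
A valid 3-coloring: color 1: [1, 8, 11]; color 2: [0, 4, 5, 19]; color 3: [10, 13, 15].
(χ(G) = 3 ≤ 3.)

Yes, G is 3-colorable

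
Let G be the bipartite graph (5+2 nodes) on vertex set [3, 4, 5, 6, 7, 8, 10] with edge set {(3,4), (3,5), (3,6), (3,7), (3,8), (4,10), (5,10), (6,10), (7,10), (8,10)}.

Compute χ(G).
χ(G) = 2

Clique number ω(G) = 2 (lower bound: χ ≥ ω).
The graph is bipartite (no odd cycle), so 2 colors suffice: χ(G) = 2.
A valid 2-coloring: color 1: [3, 10]; color 2: [4, 5, 6, 7, 8].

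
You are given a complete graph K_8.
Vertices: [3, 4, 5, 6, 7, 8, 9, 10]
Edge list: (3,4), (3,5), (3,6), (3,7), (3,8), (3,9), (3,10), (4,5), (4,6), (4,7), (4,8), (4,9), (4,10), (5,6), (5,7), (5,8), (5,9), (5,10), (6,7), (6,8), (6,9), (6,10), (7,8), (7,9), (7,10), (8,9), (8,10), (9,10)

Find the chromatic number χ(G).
χ(G) = 8

Clique number ω(G) = 8 (lower bound: χ ≥ ω).
The clique on [3, 4, 5, 6, 7, 8, 9, 10] has size 8, forcing χ ≥ 8, and the coloring below uses 8 colors, so χ(G) = 8.
A valid 8-coloring: color 1: [9]; color 2: [3]; color 3: [6]; color 4: [4]; color 5: [8]; color 6: [5]; color 7: [7]; color 8: [10].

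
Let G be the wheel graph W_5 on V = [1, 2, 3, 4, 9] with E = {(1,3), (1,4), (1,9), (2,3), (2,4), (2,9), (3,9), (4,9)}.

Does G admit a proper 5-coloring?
Yes, G is 5-colorable

A valid 5-coloring: color 1: [9]; color 2: [3, 4]; color 3: [1, 2].
(χ(G) = 3 ≤ 5.)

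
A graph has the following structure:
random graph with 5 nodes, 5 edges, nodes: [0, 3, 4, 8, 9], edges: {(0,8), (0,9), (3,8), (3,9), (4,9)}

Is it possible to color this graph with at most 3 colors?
Yes, G is 3-colorable

A valid 3-coloring: color 1: [8, 9]; color 2: [0, 3, 4].
(χ(G) = 2 ≤ 3.)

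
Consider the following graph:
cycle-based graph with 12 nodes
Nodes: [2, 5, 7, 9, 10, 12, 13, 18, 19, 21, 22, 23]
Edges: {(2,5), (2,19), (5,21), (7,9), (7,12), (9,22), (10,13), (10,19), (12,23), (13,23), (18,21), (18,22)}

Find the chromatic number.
Clique number ω(G) = 2 (lower bound: χ ≥ ω).
The graph is bipartite (no odd cycle), so 2 colors suffice: χ(G) = 2.
A valid 2-coloring: color 1: [2, 7, 10, 21, 22, 23]; color 2: [5, 9, 12, 13, 18, 19].

χ(G) = 2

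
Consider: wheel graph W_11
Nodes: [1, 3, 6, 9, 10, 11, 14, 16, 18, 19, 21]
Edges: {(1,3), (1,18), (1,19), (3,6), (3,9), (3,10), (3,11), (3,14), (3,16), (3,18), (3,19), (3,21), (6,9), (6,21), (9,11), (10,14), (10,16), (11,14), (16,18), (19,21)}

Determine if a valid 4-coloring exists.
A valid 4-coloring: color 1: [3]; color 2: [6, 10, 11, 18, 19]; color 3: [1, 9, 14, 16, 21].
(χ(G) = 3 ≤ 4.)

Yes, G is 4-colorable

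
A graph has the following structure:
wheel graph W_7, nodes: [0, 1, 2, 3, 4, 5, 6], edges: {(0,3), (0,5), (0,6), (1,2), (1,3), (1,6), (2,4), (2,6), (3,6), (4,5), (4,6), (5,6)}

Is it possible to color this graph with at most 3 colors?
Yes, G is 3-colorable

A valid 3-coloring: color 1: [6]; color 2: [0, 1, 4]; color 3: [2, 3, 5].
(χ(G) = 3 ≤ 3.)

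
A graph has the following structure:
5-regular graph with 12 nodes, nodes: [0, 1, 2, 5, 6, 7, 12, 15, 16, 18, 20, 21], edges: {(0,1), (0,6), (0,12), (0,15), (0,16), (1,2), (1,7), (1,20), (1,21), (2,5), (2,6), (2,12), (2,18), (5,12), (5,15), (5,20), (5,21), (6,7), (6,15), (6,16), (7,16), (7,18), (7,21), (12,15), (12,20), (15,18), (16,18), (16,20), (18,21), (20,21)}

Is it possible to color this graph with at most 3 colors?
No, G is not 3-colorable

Suppose a proper 3-coloring c exists. The clique [0, 6, 15] takes 3 distinct colors; by symmetry let c(0) = 1, c(6) = 2, c(15) = 3.
- Vertex 12: neighbors [0, 15] already have colors [1, 3] ⇒ c(12) = 2.
- Vertex 5: neighbors [12, 15] already have colors [2, 3] ⇒ c(5) = 1.
- Vertex 16: neighbors [0, 6] already have colors [1, 2] ⇒ c(16) = 3.
- Vertex 20: neighbors [5, 12, 16] already have colors [1, 2, 3] — all 3 colors blocked. Contradiction.
The forced assignments end in a contradiction, so G has no proper 3-coloring (χ ≥ 4).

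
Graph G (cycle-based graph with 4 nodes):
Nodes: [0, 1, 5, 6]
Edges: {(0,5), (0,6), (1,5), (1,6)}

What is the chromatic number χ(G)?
Clique number ω(G) = 2 (lower bound: χ ≥ ω).
The graph is bipartite (no odd cycle), so 2 colors suffice: χ(G) = 2.
A valid 2-coloring: color 1: [5, 6]; color 2: [0, 1].

χ(G) = 2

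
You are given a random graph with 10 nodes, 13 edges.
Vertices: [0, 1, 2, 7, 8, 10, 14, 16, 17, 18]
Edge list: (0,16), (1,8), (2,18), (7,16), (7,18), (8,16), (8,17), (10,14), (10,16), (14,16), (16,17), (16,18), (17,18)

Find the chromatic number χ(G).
χ(G) = 3

Clique number ω(G) = 3 (lower bound: χ ≥ ω).
The clique on [7, 16, 18] has size 3, forcing χ ≥ 3, and the coloring below uses 3 colors, so χ(G) = 3.
A valid 3-coloring: color 1: [1, 2, 16]; color 2: [0, 8, 10, 18]; color 3: [7, 14, 17].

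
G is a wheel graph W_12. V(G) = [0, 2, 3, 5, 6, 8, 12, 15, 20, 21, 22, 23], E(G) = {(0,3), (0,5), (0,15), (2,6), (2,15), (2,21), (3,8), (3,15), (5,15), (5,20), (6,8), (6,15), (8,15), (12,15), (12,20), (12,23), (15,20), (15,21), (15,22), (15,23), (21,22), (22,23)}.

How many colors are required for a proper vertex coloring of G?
χ(G) = 4

Clique number ω(G) = 3 (lower bound: χ ≥ ω).
Odd cycle [5, 0, 3, 8, 6, 2, 21, 22, 23, 12, 20] needs 3 colors (χ ≥ 3).
Vertex 15 is adjacent to every vertex of [0, 2, 3, 5, 6, 8, 12, 20, 21, 22, 23], which already need 3 colors among themselves, so 15 needs a new color (χ ≥ 4).
The coloring below uses 4 colors, so χ(G) = 4.
A valid 4-coloring: color 1: [15]; color 2: [3, 5, 6, 12, 21]; color 3: [0, 2, 8, 20, 22]; color 4: [23].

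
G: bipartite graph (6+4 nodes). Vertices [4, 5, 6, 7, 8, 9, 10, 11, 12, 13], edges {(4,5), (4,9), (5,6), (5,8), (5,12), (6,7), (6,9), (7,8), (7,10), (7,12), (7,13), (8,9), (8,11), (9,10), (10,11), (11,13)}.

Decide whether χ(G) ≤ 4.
A valid 4-coloring: color 1: [5, 7, 9, 11]; color 2: [4, 6, 8, 10, 12, 13].
(χ(G) = 2 ≤ 4.)

Yes, G is 4-colorable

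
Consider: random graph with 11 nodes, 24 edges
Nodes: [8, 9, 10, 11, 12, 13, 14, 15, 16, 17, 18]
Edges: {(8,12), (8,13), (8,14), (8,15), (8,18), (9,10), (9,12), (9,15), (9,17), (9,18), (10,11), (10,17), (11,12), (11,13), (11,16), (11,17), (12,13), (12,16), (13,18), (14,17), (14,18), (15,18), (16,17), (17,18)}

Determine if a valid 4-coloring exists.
Yes, G is 4-colorable

A valid 4-coloring: color 1: [13, 15, 17]; color 2: [10, 16, 18]; color 3: [8, 9, 11]; color 4: [12, 14].
(χ(G) = 4 ≤ 4.)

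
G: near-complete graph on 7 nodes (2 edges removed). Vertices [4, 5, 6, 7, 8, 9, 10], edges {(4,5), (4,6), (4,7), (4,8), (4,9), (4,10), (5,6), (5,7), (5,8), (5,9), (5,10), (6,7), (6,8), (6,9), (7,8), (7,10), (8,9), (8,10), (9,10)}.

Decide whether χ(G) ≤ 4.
No, G is not 4-colorable

The clique on vertices [4, 5, 8, 9, 10] has size 5 > 4, so it alone needs 5 colors.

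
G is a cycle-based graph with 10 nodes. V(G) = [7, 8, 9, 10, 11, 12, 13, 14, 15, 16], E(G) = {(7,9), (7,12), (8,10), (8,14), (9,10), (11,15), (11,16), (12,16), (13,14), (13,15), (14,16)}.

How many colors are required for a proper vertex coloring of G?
Clique number ω(G) = 2 (lower bound: χ ≥ ω).
Odd cycle [11, 15, 13, 14, 16] needs 3 colors (χ ≥ 3).
The coloring below uses 3 colors, so χ(G) = 3.
A valid 3-coloring: color 1: [7, 8, 15, 16]; color 2: [10, 11, 12, 14]; color 3: [9, 13].

χ(G) = 3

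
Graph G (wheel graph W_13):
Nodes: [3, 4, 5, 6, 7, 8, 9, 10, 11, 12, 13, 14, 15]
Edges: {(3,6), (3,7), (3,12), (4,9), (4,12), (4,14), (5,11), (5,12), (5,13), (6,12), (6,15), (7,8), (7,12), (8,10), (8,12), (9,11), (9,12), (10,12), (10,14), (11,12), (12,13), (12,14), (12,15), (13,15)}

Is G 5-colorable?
Yes, G is 5-colorable

A valid 5-coloring: color 1: [12]; color 2: [3, 5, 8, 9, 14, 15]; color 3: [4, 6, 7, 10, 11, 13].
(χ(G) = 3 ≤ 5.)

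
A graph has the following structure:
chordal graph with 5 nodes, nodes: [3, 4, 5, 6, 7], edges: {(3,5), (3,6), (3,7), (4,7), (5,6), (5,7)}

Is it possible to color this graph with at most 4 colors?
Yes, G is 4-colorable

A valid 4-coloring: color 1: [4, 5]; color 2: [3]; color 3: [6, 7].
(χ(G) = 3 ≤ 4.)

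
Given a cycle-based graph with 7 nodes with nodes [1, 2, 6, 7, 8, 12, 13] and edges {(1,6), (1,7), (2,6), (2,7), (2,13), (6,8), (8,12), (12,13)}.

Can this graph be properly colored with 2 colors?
Odd cycle [8, 12, 13, 2, 7, 1, 6] needs 3 colors (χ ≥ 3).
Hence χ(G) ≥ 3 > 2, so no proper 2-coloring exists.

No, G is not 2-colorable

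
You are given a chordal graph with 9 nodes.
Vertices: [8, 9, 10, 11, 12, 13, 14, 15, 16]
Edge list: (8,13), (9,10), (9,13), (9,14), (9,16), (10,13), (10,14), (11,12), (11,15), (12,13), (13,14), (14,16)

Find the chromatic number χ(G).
Clique number ω(G) = 4 (lower bound: χ ≥ ω).
The clique on [9, 10, 13, 14] has size 4, forcing χ ≥ 4, and the coloring below uses 4 colors, so χ(G) = 4.
A valid 4-coloring: color 1: [11, 13, 16]; color 2: [8, 9, 12, 15]; color 3: [14]; color 4: [10].

χ(G) = 4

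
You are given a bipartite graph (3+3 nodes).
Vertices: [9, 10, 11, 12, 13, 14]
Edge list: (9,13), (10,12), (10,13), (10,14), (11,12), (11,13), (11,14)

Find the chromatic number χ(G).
χ(G) = 2

Clique number ω(G) = 2 (lower bound: χ ≥ ω).
The graph is bipartite (no odd cycle), so 2 colors suffice: χ(G) = 2.
A valid 2-coloring: color 1: [12, 13, 14]; color 2: [9, 10, 11].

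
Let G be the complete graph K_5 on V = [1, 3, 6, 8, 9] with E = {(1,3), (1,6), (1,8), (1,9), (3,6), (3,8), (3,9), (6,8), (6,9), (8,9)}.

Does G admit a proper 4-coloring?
The clique on vertices [1, 3, 6, 8, 9] has size 5 > 4, so it alone needs 5 colors.

No, G is not 4-colorable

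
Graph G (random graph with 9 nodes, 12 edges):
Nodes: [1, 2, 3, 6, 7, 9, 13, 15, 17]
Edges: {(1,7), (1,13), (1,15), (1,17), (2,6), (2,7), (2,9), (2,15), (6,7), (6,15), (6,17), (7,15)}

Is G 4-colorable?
A valid 4-coloring: color 1: [3, 9, 13, 15, 17]; color 2: [7]; color 3: [1, 6]; color 4: [2].
(χ(G) = 4 ≤ 4.)

Yes, G is 4-colorable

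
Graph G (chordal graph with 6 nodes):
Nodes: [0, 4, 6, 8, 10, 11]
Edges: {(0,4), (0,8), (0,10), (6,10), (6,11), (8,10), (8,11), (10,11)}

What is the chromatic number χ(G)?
χ(G) = 3

Clique number ω(G) = 3 (lower bound: χ ≥ ω).
The clique on [0, 8, 10] has size 3, forcing χ ≥ 3, and the coloring below uses 3 colors, so χ(G) = 3.
A valid 3-coloring: color 1: [4, 10]; color 2: [0, 11]; color 3: [6, 8].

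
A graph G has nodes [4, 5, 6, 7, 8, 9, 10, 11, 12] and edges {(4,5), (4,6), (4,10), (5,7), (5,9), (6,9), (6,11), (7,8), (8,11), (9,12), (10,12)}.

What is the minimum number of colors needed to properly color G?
χ(G) = 3

Clique number ω(G) = 2 (lower bound: χ ≥ ω).
Odd cycle [12, 10, 4, 5, 9] needs 3 colors (χ ≥ 3).
The coloring below uses 3 colors, so χ(G) = 3.
A valid 3-coloring: color 1: [5, 6, 8, 10]; color 2: [4, 7, 11, 12]; color 3: [9].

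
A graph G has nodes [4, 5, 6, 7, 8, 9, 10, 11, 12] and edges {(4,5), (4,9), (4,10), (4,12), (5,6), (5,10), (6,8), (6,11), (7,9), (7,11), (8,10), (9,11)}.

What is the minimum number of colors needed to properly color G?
χ(G) = 3

Clique number ω(G) = 3 (lower bound: χ ≥ ω).
The clique on [4, 5, 10] has size 3, forcing χ ≥ 3, and the coloring below uses 3 colors, so χ(G) = 3.
A valid 3-coloring: color 1: [4, 8, 11]; color 2: [6, 9, 10, 12]; color 3: [5, 7].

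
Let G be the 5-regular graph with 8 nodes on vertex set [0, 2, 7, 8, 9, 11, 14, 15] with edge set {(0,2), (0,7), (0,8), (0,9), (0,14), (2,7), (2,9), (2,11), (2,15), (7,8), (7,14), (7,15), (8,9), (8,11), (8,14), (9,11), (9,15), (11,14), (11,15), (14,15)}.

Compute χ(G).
χ(G) = 4

Clique number ω(G) = 4 (lower bound: χ ≥ ω).
The clique on [0, 7, 8, 14] has size 4, forcing χ ≥ 4, and the coloring below uses 4 colors, so χ(G) = 4.
A valid 4-coloring: color 1: [2, 8]; color 2: [0, 15]; color 3: [7, 11]; color 4: [9, 14].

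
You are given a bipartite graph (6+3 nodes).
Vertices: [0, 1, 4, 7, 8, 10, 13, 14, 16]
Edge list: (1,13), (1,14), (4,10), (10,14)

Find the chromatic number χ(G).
Clique number ω(G) = 2 (lower bound: χ ≥ ω).
The graph is bipartite (no odd cycle), so 2 colors suffice: χ(G) = 2.
A valid 2-coloring: color 1: [0, 4, 7, 8, 13, 14, 16]; color 2: [1, 10].

χ(G) = 2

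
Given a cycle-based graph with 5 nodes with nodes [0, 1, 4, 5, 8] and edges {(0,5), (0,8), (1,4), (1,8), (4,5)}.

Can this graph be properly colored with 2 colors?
No, G is not 2-colorable

Odd cycle [1, 4, 5, 0, 8] needs 3 colors (χ ≥ 3).
Hence χ(G) ≥ 3 > 2, so no proper 2-coloring exists.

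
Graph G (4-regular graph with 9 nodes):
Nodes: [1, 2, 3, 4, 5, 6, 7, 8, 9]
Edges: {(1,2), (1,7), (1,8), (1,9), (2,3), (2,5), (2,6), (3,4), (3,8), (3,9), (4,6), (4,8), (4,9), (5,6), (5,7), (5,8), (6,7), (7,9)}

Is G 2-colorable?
The clique on vertices [1, 7, 9] has size 3 > 2, so it alone needs 3 colors.

No, G is not 2-colorable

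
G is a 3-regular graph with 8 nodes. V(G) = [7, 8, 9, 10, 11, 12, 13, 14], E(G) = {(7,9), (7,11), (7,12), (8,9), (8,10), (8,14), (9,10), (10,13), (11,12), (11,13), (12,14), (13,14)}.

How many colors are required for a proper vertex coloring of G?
χ(G) = 3

Clique number ω(G) = 3 (lower bound: χ ≥ ω).
The clique on [7, 11, 12] has size 3, forcing χ ≥ 3, and the coloring below uses 3 colors, so χ(G) = 3.
A valid 3-coloring: color 1: [7, 8, 13]; color 2: [10, 12]; color 3: [9, 11, 14].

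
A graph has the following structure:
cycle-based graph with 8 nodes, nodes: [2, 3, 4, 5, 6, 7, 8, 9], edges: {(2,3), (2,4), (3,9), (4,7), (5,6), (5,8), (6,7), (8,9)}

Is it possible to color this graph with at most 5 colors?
Yes, G is 5-colorable

A valid 5-coloring: color 1: [2, 5, 7, 9]; color 2: [3, 4, 6, 8].
(χ(G) = 2 ≤ 5.)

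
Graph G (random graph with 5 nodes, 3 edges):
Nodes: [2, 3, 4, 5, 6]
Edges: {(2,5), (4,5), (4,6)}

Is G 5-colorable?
A valid 5-coloring: color 1: [2, 3, 4]; color 2: [5, 6].
(χ(G) = 2 ≤ 5.)

Yes, G is 5-colorable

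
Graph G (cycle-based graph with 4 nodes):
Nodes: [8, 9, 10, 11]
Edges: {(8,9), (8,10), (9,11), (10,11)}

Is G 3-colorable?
A valid 3-coloring: color 1: [9, 10]; color 2: [8, 11].
(χ(G) = 2 ≤ 3.)

Yes, G is 3-colorable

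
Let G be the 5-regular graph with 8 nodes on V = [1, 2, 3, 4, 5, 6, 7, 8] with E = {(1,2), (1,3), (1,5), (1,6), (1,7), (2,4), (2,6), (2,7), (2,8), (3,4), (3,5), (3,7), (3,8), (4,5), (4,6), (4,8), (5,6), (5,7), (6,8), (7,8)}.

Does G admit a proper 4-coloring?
Yes, G is 4-colorable

A valid 4-coloring: color 1: [1, 8]; color 2: [2, 5]; color 3: [4, 7]; color 4: [3, 6].
(χ(G) = 4 ≤ 4.)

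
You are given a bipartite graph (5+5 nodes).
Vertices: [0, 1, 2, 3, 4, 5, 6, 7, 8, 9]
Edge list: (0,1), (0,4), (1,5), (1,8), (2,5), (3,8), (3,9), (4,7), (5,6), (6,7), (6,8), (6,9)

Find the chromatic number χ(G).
Clique number ω(G) = 2 (lower bound: χ ≥ ω).
The graph is bipartite (no odd cycle), so 2 colors suffice: χ(G) = 2.
A valid 2-coloring: color 1: [1, 2, 3, 4, 6]; color 2: [0, 5, 7, 8, 9].

χ(G) = 2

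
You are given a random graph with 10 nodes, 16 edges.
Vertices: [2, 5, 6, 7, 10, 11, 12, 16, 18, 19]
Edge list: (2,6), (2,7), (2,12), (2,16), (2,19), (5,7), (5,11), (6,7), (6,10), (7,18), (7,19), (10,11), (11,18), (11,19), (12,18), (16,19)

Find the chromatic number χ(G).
χ(G) = 3

Clique number ω(G) = 3 (lower bound: χ ≥ ω).
The clique on [2, 16, 19] has size 3, forcing χ ≥ 3, and the coloring below uses 3 colors, so χ(G) = 3.
A valid 3-coloring: color 1: [7, 11, 12, 16]; color 2: [2, 5, 10, 18]; color 3: [6, 19].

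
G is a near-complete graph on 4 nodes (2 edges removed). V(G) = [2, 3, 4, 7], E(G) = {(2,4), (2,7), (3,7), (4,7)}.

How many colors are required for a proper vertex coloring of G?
χ(G) = 3

Clique number ω(G) = 3 (lower bound: χ ≥ ω).
The clique on [2, 4, 7] has size 3, forcing χ ≥ 3, and the coloring below uses 3 colors, so χ(G) = 3.
A valid 3-coloring: color 1: [7]; color 2: [2, 3]; color 3: [4].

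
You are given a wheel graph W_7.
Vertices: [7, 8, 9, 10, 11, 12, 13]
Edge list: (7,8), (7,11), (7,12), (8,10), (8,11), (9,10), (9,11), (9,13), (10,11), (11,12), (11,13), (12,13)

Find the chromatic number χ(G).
Clique number ω(G) = 3 (lower bound: χ ≥ ω).
The clique on [9, 10, 11] has size 3, forcing χ ≥ 3, and the coloring below uses 3 colors, so χ(G) = 3.
A valid 3-coloring: color 1: [11]; color 2: [8, 9, 12]; color 3: [7, 10, 13].

χ(G) = 3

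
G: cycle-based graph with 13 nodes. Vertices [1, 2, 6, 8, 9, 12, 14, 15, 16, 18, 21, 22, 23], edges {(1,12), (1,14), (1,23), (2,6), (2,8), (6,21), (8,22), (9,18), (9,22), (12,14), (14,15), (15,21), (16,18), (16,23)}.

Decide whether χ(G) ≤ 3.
A valid 3-coloring: color 1: [1, 6, 8, 9, 15, 16]; color 2: [2, 14, 18, 21, 22, 23]; color 3: [12].
(χ(G) = 3 ≤ 3.)

Yes, G is 3-colorable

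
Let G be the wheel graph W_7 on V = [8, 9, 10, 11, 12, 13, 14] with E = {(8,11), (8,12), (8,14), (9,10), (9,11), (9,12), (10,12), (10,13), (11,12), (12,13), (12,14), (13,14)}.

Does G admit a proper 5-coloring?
Yes, G is 5-colorable

A valid 5-coloring: color 1: [12]; color 2: [8, 9, 13]; color 3: [10, 11, 14].
(χ(G) = 3 ≤ 5.)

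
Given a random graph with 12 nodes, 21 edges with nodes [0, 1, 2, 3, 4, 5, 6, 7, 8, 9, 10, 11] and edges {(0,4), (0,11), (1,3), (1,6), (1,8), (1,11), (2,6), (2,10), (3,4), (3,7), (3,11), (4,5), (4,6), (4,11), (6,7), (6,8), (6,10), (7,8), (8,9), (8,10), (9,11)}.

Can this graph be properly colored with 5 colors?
A valid 5-coloring: color 1: [5, 6, 11]; color 2: [0, 2, 3, 8]; color 3: [1, 4, 7, 9, 10].
(χ(G) = 3 ≤ 5.)

Yes, G is 5-colorable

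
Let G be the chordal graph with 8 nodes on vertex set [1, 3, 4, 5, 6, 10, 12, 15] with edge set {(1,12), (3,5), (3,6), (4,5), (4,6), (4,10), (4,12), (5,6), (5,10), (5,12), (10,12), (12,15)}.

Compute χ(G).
Clique number ω(G) = 4 (lower bound: χ ≥ ω).
The clique on [4, 5, 10, 12] has size 4, forcing χ ≥ 4, and the coloring below uses 4 colors, so χ(G) = 4.
A valid 4-coloring: color 1: [1, 5, 15]; color 2: [6, 12]; color 3: [3, 4]; color 4: [10].

χ(G) = 4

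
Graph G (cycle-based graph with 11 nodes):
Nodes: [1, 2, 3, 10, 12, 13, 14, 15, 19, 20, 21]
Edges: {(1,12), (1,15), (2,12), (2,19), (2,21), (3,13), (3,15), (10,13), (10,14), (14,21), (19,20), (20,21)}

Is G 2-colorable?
Odd cycle [15, 3, 13, 10, 14, 21, 2, 12, 1] needs 3 colors (χ ≥ 3).
Hence χ(G) ≥ 3 > 2, so no proper 2-coloring exists.

No, G is not 2-colorable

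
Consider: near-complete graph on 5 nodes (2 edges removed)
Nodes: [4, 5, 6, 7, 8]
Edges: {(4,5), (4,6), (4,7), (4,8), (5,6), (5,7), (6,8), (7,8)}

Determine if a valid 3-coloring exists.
A valid 3-coloring: color 1: [4]; color 2: [5, 8]; color 3: [6, 7].
(χ(G) = 3 ≤ 3.)

Yes, G is 3-colorable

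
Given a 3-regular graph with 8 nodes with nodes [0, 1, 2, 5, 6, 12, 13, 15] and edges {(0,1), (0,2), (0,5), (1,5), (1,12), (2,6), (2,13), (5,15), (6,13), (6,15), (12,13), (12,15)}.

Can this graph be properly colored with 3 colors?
A valid 3-coloring: color 1: [2, 5, 12]; color 2: [1, 13, 15]; color 3: [0, 6].
(χ(G) = 3 ≤ 3.)

Yes, G is 3-colorable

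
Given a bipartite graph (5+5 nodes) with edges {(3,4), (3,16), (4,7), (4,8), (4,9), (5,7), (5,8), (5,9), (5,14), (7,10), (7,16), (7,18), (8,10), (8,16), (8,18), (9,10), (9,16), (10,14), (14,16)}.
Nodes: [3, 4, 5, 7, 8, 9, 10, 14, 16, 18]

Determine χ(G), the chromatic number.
χ(G) = 2

Clique number ω(G) = 2 (lower bound: χ ≥ ω).
The graph is bipartite (no odd cycle), so 2 colors suffice: χ(G) = 2.
A valid 2-coloring: color 1: [3, 7, 8, 9, 14]; color 2: [4, 5, 10, 16, 18].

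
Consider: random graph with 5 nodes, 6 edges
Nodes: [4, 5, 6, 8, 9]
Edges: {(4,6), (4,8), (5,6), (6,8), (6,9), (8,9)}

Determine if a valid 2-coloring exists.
No, G is not 2-colorable

The clique on vertices [6, 8, 9] has size 3 > 2, so it alone needs 3 colors.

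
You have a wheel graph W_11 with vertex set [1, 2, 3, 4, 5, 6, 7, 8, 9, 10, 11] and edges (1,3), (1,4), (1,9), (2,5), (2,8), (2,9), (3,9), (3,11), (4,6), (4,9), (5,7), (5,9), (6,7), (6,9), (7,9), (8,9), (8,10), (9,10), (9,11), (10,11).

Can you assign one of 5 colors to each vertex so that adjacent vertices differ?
Yes, G is 5-colorable

A valid 5-coloring: color 1: [9]; color 2: [2, 3, 4, 7, 10]; color 3: [1, 5, 6, 8, 11].
(χ(G) = 3 ≤ 5.)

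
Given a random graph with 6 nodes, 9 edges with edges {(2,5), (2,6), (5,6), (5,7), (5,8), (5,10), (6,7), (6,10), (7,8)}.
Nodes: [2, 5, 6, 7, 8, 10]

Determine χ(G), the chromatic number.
Clique number ω(G) = 3 (lower bound: χ ≥ ω).
The clique on [5, 7, 8] has size 3, forcing χ ≥ 3, and the coloring below uses 3 colors, so χ(G) = 3.
A valid 3-coloring: color 1: [5]; color 2: [6, 8]; color 3: [2, 7, 10].

χ(G) = 3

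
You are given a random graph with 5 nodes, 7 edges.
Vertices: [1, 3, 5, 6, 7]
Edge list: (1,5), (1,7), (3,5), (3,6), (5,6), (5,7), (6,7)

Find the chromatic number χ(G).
χ(G) = 3

Clique number ω(G) = 3 (lower bound: χ ≥ ω).
The clique on [1, 5, 7] has size 3, forcing χ ≥ 3, and the coloring below uses 3 colors, so χ(G) = 3.
A valid 3-coloring: color 1: [5]; color 2: [1, 6]; color 3: [3, 7].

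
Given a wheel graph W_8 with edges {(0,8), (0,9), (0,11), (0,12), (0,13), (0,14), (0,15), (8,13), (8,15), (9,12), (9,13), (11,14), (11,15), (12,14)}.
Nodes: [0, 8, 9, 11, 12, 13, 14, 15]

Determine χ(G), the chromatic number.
χ(G) = 4

Clique number ω(G) = 3 (lower bound: χ ≥ ω).
Odd cycle [12, 14, 11, 15, 8, 13, 9] needs 3 colors (χ ≥ 3).
Vertex 0 is adjacent to every vertex of [8, 9, 11, 12, 13, 14, 15], which already need 3 colors among themselves, so 0 needs a new color (χ ≥ 4).
The coloring below uses 4 colors, so χ(G) = 4.
A valid 4-coloring: color 1: [0]; color 2: [11, 12, 13]; color 3: [9, 14, 15]; color 4: [8].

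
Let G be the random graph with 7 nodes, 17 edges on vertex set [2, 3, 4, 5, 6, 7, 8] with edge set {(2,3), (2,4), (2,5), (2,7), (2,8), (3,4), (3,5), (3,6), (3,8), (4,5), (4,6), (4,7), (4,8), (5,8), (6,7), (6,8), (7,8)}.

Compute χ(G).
χ(G) = 5

Clique number ω(G) = 5 (lower bound: χ ≥ ω).
The clique on [2, 3, 4, 5, 8] has size 5, forcing χ ≥ 5, and the coloring below uses 5 colors, so χ(G) = 5.
A valid 5-coloring: color 1: [4]; color 2: [8]; color 3: [2, 6]; color 4: [3, 7]; color 5: [5].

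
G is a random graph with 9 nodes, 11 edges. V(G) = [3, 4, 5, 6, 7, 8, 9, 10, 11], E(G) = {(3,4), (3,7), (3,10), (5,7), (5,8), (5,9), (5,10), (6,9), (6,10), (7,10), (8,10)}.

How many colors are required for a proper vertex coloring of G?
Clique number ω(G) = 3 (lower bound: χ ≥ ω).
The clique on [3, 7, 10] has size 3, forcing χ ≥ 3, and the coloring below uses 3 colors, so χ(G) = 3.
A valid 3-coloring: color 1: [4, 9, 10, 11]; color 2: [3, 5, 6]; color 3: [7, 8].

χ(G) = 3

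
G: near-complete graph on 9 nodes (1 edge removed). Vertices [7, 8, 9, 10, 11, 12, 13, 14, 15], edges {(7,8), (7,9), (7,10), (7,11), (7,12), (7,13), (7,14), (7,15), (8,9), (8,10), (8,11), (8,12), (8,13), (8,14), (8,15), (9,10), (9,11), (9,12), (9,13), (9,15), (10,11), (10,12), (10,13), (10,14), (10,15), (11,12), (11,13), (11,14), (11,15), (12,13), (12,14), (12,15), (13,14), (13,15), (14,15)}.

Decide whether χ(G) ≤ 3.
The clique on vertices [7, 8, 9, 10, 11, 12, 13, 15] has size 8 > 3, so it alone needs 8 colors.

No, G is not 3-colorable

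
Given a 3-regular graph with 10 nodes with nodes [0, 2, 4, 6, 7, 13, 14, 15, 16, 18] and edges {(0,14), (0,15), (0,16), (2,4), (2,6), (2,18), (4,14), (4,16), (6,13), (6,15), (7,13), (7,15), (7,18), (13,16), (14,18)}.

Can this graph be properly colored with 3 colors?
A valid 3-coloring: color 1: [0, 4, 6, 18]; color 2: [2, 13, 14, 15]; color 3: [7, 16].
(χ(G) = 3 ≤ 3.)

Yes, G is 3-colorable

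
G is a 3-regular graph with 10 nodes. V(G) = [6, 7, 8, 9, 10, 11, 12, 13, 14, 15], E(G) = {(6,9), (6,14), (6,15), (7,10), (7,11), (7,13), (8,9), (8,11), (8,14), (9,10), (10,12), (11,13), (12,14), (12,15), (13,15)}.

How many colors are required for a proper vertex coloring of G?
χ(G) = 3

Clique number ω(G) = 3 (lower bound: χ ≥ ω).
The clique on [7, 11, 13] has size 3, forcing χ ≥ 3, and the coloring below uses 3 colors, so χ(G) = 3.
A valid 3-coloring: color 1: [6, 7, 8, 12]; color 2: [9, 13, 14]; color 3: [10, 11, 15].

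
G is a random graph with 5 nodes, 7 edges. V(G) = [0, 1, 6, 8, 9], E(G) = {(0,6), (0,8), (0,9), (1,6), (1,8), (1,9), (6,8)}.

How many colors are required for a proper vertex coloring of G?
χ(G) = 3

Clique number ω(G) = 3 (lower bound: χ ≥ ω).
The clique on [0, 6, 8] has size 3, forcing χ ≥ 3, and the coloring below uses 3 colors, so χ(G) = 3.
A valid 3-coloring: color 1: [0, 1]; color 2: [8, 9]; color 3: [6].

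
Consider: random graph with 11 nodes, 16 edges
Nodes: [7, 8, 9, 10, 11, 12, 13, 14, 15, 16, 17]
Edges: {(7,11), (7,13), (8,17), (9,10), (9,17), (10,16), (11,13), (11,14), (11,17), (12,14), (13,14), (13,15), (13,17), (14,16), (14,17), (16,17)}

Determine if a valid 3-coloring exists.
The clique on vertices [11, 13, 14, 17] has size 4 > 3, so it alone needs 4 colors.

No, G is not 3-colorable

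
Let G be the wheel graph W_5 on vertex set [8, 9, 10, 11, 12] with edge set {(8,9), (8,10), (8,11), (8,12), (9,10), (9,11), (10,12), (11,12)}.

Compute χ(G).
χ(G) = 3

Clique number ω(G) = 3 (lower bound: χ ≥ ω).
The clique on [8, 9, 10] has size 3, forcing χ ≥ 3, and the coloring below uses 3 colors, so χ(G) = 3.
A valid 3-coloring: color 1: [8]; color 2: [9, 12]; color 3: [10, 11].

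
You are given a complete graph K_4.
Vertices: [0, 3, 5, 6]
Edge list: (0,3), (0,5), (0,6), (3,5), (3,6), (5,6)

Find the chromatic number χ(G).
Clique number ω(G) = 4 (lower bound: χ ≥ ω).
The clique on [0, 3, 5, 6] has size 4, forcing χ ≥ 4, and the coloring below uses 4 colors, so χ(G) = 4.
A valid 4-coloring: color 1: [0]; color 2: [5]; color 3: [3]; color 4: [6].

χ(G) = 4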